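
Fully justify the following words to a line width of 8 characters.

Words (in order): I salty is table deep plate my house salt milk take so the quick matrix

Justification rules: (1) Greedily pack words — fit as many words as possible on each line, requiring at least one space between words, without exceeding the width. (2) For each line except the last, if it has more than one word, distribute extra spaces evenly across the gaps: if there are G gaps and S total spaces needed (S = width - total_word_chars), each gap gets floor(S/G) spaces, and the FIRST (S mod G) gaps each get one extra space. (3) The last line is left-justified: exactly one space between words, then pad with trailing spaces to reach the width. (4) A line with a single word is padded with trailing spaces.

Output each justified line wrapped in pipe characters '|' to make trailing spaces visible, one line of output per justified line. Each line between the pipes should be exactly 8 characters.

Line 1: ['I', 'salty'] (min_width=7, slack=1)
Line 2: ['is', 'table'] (min_width=8, slack=0)
Line 3: ['deep'] (min_width=4, slack=4)
Line 4: ['plate', 'my'] (min_width=8, slack=0)
Line 5: ['house'] (min_width=5, slack=3)
Line 6: ['salt'] (min_width=4, slack=4)
Line 7: ['milk'] (min_width=4, slack=4)
Line 8: ['take', 'so'] (min_width=7, slack=1)
Line 9: ['the'] (min_width=3, slack=5)
Line 10: ['quick'] (min_width=5, slack=3)
Line 11: ['matrix'] (min_width=6, slack=2)

Answer: |I  salty|
|is table|
|deep    |
|plate my|
|house   |
|salt    |
|milk    |
|take  so|
|the     |
|quick   |
|matrix  |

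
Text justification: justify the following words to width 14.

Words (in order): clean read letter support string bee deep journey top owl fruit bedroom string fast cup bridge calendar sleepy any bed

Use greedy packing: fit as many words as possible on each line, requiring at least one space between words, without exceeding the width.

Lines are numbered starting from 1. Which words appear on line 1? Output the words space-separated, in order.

Answer: clean read

Derivation:
Line 1: ['clean', 'read'] (min_width=10, slack=4)
Line 2: ['letter', 'support'] (min_width=14, slack=0)
Line 3: ['string', 'bee'] (min_width=10, slack=4)
Line 4: ['deep', 'journey'] (min_width=12, slack=2)
Line 5: ['top', 'owl', 'fruit'] (min_width=13, slack=1)
Line 6: ['bedroom', 'string'] (min_width=14, slack=0)
Line 7: ['fast', 'cup'] (min_width=8, slack=6)
Line 8: ['bridge'] (min_width=6, slack=8)
Line 9: ['calendar'] (min_width=8, slack=6)
Line 10: ['sleepy', 'any', 'bed'] (min_width=14, slack=0)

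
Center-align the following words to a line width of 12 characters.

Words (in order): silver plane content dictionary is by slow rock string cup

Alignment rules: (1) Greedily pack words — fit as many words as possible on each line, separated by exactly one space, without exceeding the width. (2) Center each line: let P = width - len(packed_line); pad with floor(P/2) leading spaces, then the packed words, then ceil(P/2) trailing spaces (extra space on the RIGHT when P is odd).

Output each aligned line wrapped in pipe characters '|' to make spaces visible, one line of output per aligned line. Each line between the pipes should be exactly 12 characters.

Answer: |silver plane|
|  content   |
| dictionary |
| is by slow |
|rock string |
|    cup     |

Derivation:
Line 1: ['silver', 'plane'] (min_width=12, slack=0)
Line 2: ['content'] (min_width=7, slack=5)
Line 3: ['dictionary'] (min_width=10, slack=2)
Line 4: ['is', 'by', 'slow'] (min_width=10, slack=2)
Line 5: ['rock', 'string'] (min_width=11, slack=1)
Line 6: ['cup'] (min_width=3, slack=9)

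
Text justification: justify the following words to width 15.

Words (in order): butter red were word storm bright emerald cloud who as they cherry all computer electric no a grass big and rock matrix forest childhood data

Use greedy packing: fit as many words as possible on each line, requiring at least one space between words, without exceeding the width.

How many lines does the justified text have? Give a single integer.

Answer: 11

Derivation:
Line 1: ['butter', 'red', 'were'] (min_width=15, slack=0)
Line 2: ['word', 'storm'] (min_width=10, slack=5)
Line 3: ['bright', 'emerald'] (min_width=14, slack=1)
Line 4: ['cloud', 'who', 'as'] (min_width=12, slack=3)
Line 5: ['they', 'cherry', 'all'] (min_width=15, slack=0)
Line 6: ['computer'] (min_width=8, slack=7)
Line 7: ['electric', 'no', 'a'] (min_width=13, slack=2)
Line 8: ['grass', 'big', 'and'] (min_width=13, slack=2)
Line 9: ['rock', 'matrix'] (min_width=11, slack=4)
Line 10: ['forest'] (min_width=6, slack=9)
Line 11: ['childhood', 'data'] (min_width=14, slack=1)
Total lines: 11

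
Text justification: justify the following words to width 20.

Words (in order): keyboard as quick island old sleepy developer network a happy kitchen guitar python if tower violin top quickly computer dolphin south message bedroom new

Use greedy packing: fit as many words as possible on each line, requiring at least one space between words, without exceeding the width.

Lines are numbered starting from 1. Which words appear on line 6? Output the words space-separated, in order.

Answer: violin top quickly

Derivation:
Line 1: ['keyboard', 'as', 'quick'] (min_width=17, slack=3)
Line 2: ['island', 'old', 'sleepy'] (min_width=17, slack=3)
Line 3: ['developer', 'network', 'a'] (min_width=19, slack=1)
Line 4: ['happy', 'kitchen', 'guitar'] (min_width=20, slack=0)
Line 5: ['python', 'if', 'tower'] (min_width=15, slack=5)
Line 6: ['violin', 'top', 'quickly'] (min_width=18, slack=2)
Line 7: ['computer', 'dolphin'] (min_width=16, slack=4)
Line 8: ['south', 'message'] (min_width=13, slack=7)
Line 9: ['bedroom', 'new'] (min_width=11, slack=9)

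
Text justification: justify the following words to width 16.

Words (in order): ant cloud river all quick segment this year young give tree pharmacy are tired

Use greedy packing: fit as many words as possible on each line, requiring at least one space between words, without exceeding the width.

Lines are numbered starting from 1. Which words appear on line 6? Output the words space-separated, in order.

Answer: are tired

Derivation:
Line 1: ['ant', 'cloud', 'river'] (min_width=15, slack=1)
Line 2: ['all', 'quick'] (min_width=9, slack=7)
Line 3: ['segment', 'this'] (min_width=12, slack=4)
Line 4: ['year', 'young', 'give'] (min_width=15, slack=1)
Line 5: ['tree', 'pharmacy'] (min_width=13, slack=3)
Line 6: ['are', 'tired'] (min_width=9, slack=7)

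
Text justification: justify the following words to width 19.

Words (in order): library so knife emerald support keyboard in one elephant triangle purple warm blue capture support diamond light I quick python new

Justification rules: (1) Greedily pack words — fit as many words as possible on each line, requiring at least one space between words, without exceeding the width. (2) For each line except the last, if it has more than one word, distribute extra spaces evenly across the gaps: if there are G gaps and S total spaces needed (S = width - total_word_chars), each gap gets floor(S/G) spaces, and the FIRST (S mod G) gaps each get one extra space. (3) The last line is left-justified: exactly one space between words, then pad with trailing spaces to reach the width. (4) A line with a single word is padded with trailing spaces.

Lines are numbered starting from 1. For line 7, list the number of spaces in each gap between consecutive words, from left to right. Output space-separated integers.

Answer: 3 3

Derivation:
Line 1: ['library', 'so', 'knife'] (min_width=16, slack=3)
Line 2: ['emerald', 'support'] (min_width=15, slack=4)
Line 3: ['keyboard', 'in', 'one'] (min_width=15, slack=4)
Line 4: ['elephant', 'triangle'] (min_width=17, slack=2)
Line 5: ['purple', 'warm', 'blue'] (min_width=16, slack=3)
Line 6: ['capture', 'support'] (min_width=15, slack=4)
Line 7: ['diamond', 'light', 'I'] (min_width=15, slack=4)
Line 8: ['quick', 'python', 'new'] (min_width=16, slack=3)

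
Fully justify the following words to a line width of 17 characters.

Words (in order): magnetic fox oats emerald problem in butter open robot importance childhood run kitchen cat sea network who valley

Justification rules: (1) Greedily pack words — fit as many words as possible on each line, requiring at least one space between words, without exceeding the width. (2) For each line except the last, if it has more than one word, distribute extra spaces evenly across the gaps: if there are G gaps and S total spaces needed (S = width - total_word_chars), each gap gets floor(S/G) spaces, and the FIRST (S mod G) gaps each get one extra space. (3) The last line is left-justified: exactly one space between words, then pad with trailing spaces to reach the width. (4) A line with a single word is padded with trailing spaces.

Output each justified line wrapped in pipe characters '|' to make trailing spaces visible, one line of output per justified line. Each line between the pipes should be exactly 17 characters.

Answer: |magnetic fox oats|
|emerald   problem|
|in   butter  open|
|robot  importance|
|childhood     run|
|kitchen  cat  sea|
|network       who|
|valley           |

Derivation:
Line 1: ['magnetic', 'fox', 'oats'] (min_width=17, slack=0)
Line 2: ['emerald', 'problem'] (min_width=15, slack=2)
Line 3: ['in', 'butter', 'open'] (min_width=14, slack=3)
Line 4: ['robot', 'importance'] (min_width=16, slack=1)
Line 5: ['childhood', 'run'] (min_width=13, slack=4)
Line 6: ['kitchen', 'cat', 'sea'] (min_width=15, slack=2)
Line 7: ['network', 'who'] (min_width=11, slack=6)
Line 8: ['valley'] (min_width=6, slack=11)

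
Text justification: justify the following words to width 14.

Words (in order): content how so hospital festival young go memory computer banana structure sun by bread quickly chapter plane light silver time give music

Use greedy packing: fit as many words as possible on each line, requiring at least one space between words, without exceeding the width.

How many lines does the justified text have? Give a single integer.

Line 1: ['content', 'how', 'so'] (min_width=14, slack=0)
Line 2: ['hospital'] (min_width=8, slack=6)
Line 3: ['festival', 'young'] (min_width=14, slack=0)
Line 4: ['go', 'memory'] (min_width=9, slack=5)
Line 5: ['computer'] (min_width=8, slack=6)
Line 6: ['banana'] (min_width=6, slack=8)
Line 7: ['structure', 'sun'] (min_width=13, slack=1)
Line 8: ['by', 'bread'] (min_width=8, slack=6)
Line 9: ['quickly'] (min_width=7, slack=7)
Line 10: ['chapter', 'plane'] (min_width=13, slack=1)
Line 11: ['light', 'silver'] (min_width=12, slack=2)
Line 12: ['time', 'give'] (min_width=9, slack=5)
Line 13: ['music'] (min_width=5, slack=9)
Total lines: 13

Answer: 13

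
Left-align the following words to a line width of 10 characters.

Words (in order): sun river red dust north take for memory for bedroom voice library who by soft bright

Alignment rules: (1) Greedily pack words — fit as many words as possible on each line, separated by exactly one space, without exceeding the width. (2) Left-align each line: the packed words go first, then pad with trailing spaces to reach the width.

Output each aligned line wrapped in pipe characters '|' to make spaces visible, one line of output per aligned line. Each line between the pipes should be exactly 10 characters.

Line 1: ['sun', 'river'] (min_width=9, slack=1)
Line 2: ['red', 'dust'] (min_width=8, slack=2)
Line 3: ['north', 'take'] (min_width=10, slack=0)
Line 4: ['for', 'memory'] (min_width=10, slack=0)
Line 5: ['for'] (min_width=3, slack=7)
Line 6: ['bedroom'] (min_width=7, slack=3)
Line 7: ['voice'] (min_width=5, slack=5)
Line 8: ['library'] (min_width=7, slack=3)
Line 9: ['who', 'by'] (min_width=6, slack=4)
Line 10: ['soft'] (min_width=4, slack=6)
Line 11: ['bright'] (min_width=6, slack=4)

Answer: |sun river |
|red dust  |
|north take|
|for memory|
|for       |
|bedroom   |
|voice     |
|library   |
|who by    |
|soft      |
|bright    |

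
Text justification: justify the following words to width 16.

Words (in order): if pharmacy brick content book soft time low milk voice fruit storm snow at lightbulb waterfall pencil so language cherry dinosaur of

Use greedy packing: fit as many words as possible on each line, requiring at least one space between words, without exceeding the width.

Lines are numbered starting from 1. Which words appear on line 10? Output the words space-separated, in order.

Line 1: ['if', 'pharmacy'] (min_width=11, slack=5)
Line 2: ['brick', 'content'] (min_width=13, slack=3)
Line 3: ['book', 'soft', 'time'] (min_width=14, slack=2)
Line 4: ['low', 'milk', 'voice'] (min_width=14, slack=2)
Line 5: ['fruit', 'storm', 'snow'] (min_width=16, slack=0)
Line 6: ['at', 'lightbulb'] (min_width=12, slack=4)
Line 7: ['waterfall', 'pencil'] (min_width=16, slack=0)
Line 8: ['so', 'language'] (min_width=11, slack=5)
Line 9: ['cherry', 'dinosaur'] (min_width=15, slack=1)
Line 10: ['of'] (min_width=2, slack=14)

Answer: of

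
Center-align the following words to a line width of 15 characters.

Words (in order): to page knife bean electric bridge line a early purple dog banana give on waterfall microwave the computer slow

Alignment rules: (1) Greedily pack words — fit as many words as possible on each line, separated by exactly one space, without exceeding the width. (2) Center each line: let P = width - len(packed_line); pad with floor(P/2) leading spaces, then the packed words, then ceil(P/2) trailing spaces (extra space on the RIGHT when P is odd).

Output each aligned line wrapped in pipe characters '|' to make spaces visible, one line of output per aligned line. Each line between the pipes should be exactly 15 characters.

Answer: | to page knife |
| bean electric |
| bridge line a |
| early purple  |
|dog banana give|
| on waterfall  |
| microwave the |
| computer slow |

Derivation:
Line 1: ['to', 'page', 'knife'] (min_width=13, slack=2)
Line 2: ['bean', 'electric'] (min_width=13, slack=2)
Line 3: ['bridge', 'line', 'a'] (min_width=13, slack=2)
Line 4: ['early', 'purple'] (min_width=12, slack=3)
Line 5: ['dog', 'banana', 'give'] (min_width=15, slack=0)
Line 6: ['on', 'waterfall'] (min_width=12, slack=3)
Line 7: ['microwave', 'the'] (min_width=13, slack=2)
Line 8: ['computer', 'slow'] (min_width=13, slack=2)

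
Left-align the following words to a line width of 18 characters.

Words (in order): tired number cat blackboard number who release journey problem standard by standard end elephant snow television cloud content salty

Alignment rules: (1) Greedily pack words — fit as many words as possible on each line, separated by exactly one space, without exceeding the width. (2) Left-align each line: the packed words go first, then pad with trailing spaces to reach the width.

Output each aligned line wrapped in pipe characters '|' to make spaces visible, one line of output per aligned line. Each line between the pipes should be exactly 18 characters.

Line 1: ['tired', 'number', 'cat'] (min_width=16, slack=2)
Line 2: ['blackboard', 'number'] (min_width=17, slack=1)
Line 3: ['who', 'release'] (min_width=11, slack=7)
Line 4: ['journey', 'problem'] (min_width=15, slack=3)
Line 5: ['standard', 'by'] (min_width=11, slack=7)
Line 6: ['standard', 'end'] (min_width=12, slack=6)
Line 7: ['elephant', 'snow'] (min_width=13, slack=5)
Line 8: ['television', 'cloud'] (min_width=16, slack=2)
Line 9: ['content', 'salty'] (min_width=13, slack=5)

Answer: |tired number cat  |
|blackboard number |
|who release       |
|journey problem   |
|standard by       |
|standard end      |
|elephant snow     |
|television cloud  |
|content salty     |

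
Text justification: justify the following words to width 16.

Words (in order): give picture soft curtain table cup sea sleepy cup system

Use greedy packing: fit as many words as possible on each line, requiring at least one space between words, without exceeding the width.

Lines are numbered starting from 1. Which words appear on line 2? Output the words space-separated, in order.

Line 1: ['give', 'picture'] (min_width=12, slack=4)
Line 2: ['soft', 'curtain'] (min_width=12, slack=4)
Line 3: ['table', 'cup', 'sea'] (min_width=13, slack=3)
Line 4: ['sleepy', 'cup'] (min_width=10, slack=6)
Line 5: ['system'] (min_width=6, slack=10)

Answer: soft curtain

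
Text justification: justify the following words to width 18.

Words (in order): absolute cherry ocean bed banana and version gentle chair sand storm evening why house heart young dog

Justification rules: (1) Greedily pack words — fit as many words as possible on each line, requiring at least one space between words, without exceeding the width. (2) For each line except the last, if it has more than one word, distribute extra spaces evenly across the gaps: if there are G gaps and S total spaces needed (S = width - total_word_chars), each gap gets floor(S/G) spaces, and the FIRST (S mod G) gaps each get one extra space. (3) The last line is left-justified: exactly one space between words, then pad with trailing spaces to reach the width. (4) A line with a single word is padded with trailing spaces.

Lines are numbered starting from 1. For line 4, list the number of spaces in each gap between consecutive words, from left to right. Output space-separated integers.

Line 1: ['absolute', 'cherry'] (min_width=15, slack=3)
Line 2: ['ocean', 'bed', 'banana'] (min_width=16, slack=2)
Line 3: ['and', 'version', 'gentle'] (min_width=18, slack=0)
Line 4: ['chair', 'sand', 'storm'] (min_width=16, slack=2)
Line 5: ['evening', 'why', 'house'] (min_width=17, slack=1)
Line 6: ['heart', 'young', 'dog'] (min_width=15, slack=3)

Answer: 2 2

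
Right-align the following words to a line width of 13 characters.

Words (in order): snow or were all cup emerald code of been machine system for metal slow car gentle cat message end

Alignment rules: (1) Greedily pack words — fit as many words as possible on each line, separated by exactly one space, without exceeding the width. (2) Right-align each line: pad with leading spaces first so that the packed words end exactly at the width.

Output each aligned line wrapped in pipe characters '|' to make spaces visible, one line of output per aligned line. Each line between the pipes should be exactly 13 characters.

Line 1: ['snow', 'or', 'were'] (min_width=12, slack=1)
Line 2: ['all', 'cup'] (min_width=7, slack=6)
Line 3: ['emerald', 'code'] (min_width=12, slack=1)
Line 4: ['of', 'been'] (min_width=7, slack=6)
Line 5: ['machine'] (min_width=7, slack=6)
Line 6: ['system', 'for'] (min_width=10, slack=3)
Line 7: ['metal', 'slow'] (min_width=10, slack=3)
Line 8: ['car', 'gentle'] (min_width=10, slack=3)
Line 9: ['cat', 'message'] (min_width=11, slack=2)
Line 10: ['end'] (min_width=3, slack=10)

Answer: | snow or were|
|      all cup|
| emerald code|
|      of been|
|      machine|
|   system for|
|   metal slow|
|   car gentle|
|  cat message|
|          end|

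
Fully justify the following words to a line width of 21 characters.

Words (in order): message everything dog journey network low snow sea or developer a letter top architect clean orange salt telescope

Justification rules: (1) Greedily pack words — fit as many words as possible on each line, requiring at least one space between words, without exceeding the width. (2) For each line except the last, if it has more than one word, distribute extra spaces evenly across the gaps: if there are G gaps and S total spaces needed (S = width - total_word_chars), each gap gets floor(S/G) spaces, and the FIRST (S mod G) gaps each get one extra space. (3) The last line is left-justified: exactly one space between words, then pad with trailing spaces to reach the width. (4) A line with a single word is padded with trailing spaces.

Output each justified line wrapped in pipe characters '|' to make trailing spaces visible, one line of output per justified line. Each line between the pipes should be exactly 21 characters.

Answer: |message    everything|
|dog  journey  network|
|low   snow   sea   or|
|developer   a  letter|
|top  architect  clean|
|orange salt telescope|

Derivation:
Line 1: ['message', 'everything'] (min_width=18, slack=3)
Line 2: ['dog', 'journey', 'network'] (min_width=19, slack=2)
Line 3: ['low', 'snow', 'sea', 'or'] (min_width=15, slack=6)
Line 4: ['developer', 'a', 'letter'] (min_width=18, slack=3)
Line 5: ['top', 'architect', 'clean'] (min_width=19, slack=2)
Line 6: ['orange', 'salt', 'telescope'] (min_width=21, slack=0)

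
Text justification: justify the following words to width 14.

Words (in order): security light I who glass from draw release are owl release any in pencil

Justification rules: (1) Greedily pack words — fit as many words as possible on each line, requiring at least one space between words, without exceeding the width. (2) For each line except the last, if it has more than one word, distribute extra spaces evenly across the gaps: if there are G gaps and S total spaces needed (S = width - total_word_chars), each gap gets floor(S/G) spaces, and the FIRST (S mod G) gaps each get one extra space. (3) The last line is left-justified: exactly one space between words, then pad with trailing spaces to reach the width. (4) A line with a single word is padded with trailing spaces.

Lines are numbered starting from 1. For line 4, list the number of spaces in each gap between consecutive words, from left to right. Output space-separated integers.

Answer: 4

Derivation:
Line 1: ['security', 'light'] (min_width=14, slack=0)
Line 2: ['I', 'who', 'glass'] (min_width=11, slack=3)
Line 3: ['from', 'draw'] (min_width=9, slack=5)
Line 4: ['release', 'are'] (min_width=11, slack=3)
Line 5: ['owl', 'release'] (min_width=11, slack=3)
Line 6: ['any', 'in', 'pencil'] (min_width=13, slack=1)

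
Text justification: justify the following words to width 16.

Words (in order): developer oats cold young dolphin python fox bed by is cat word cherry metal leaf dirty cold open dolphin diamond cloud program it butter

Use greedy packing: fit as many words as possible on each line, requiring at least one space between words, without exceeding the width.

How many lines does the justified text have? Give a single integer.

Line 1: ['developer', 'oats'] (min_width=14, slack=2)
Line 2: ['cold', 'young'] (min_width=10, slack=6)
Line 3: ['dolphin', 'python'] (min_width=14, slack=2)
Line 4: ['fox', 'bed', 'by', 'is'] (min_width=13, slack=3)
Line 5: ['cat', 'word', 'cherry'] (min_width=15, slack=1)
Line 6: ['metal', 'leaf', 'dirty'] (min_width=16, slack=0)
Line 7: ['cold', 'open'] (min_width=9, slack=7)
Line 8: ['dolphin', 'diamond'] (min_width=15, slack=1)
Line 9: ['cloud', 'program', 'it'] (min_width=16, slack=0)
Line 10: ['butter'] (min_width=6, slack=10)
Total lines: 10

Answer: 10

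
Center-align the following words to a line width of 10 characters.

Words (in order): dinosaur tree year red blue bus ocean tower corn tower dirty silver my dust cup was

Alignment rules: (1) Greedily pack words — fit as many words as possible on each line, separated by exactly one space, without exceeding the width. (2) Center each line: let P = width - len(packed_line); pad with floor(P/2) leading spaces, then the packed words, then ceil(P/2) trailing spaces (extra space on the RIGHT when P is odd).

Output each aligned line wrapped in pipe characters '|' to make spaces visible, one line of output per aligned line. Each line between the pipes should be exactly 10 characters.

Line 1: ['dinosaur'] (min_width=8, slack=2)
Line 2: ['tree', 'year'] (min_width=9, slack=1)
Line 3: ['red', 'blue'] (min_width=8, slack=2)
Line 4: ['bus', 'ocean'] (min_width=9, slack=1)
Line 5: ['tower', 'corn'] (min_width=10, slack=0)
Line 6: ['tower'] (min_width=5, slack=5)
Line 7: ['dirty'] (min_width=5, slack=5)
Line 8: ['silver', 'my'] (min_width=9, slack=1)
Line 9: ['dust', 'cup'] (min_width=8, slack=2)
Line 10: ['was'] (min_width=3, slack=7)

Answer: | dinosaur |
|tree year |
| red blue |
|bus ocean |
|tower corn|
|  tower   |
|  dirty   |
|silver my |
| dust cup |
|   was    |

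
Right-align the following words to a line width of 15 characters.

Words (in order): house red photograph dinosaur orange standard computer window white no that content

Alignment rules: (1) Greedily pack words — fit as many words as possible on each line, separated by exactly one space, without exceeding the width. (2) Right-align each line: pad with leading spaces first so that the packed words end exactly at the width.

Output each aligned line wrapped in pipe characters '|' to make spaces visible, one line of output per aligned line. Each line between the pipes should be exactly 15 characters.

Answer: |      house red|
|     photograph|
|dinosaur orange|
|       standard|
|computer window|
|  white no that|
|        content|

Derivation:
Line 1: ['house', 'red'] (min_width=9, slack=6)
Line 2: ['photograph'] (min_width=10, slack=5)
Line 3: ['dinosaur', 'orange'] (min_width=15, slack=0)
Line 4: ['standard'] (min_width=8, slack=7)
Line 5: ['computer', 'window'] (min_width=15, slack=0)
Line 6: ['white', 'no', 'that'] (min_width=13, slack=2)
Line 7: ['content'] (min_width=7, slack=8)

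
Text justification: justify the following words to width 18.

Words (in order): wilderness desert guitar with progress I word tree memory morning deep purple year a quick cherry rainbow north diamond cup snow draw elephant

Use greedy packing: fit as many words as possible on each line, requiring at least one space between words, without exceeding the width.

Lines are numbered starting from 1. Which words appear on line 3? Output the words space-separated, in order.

Answer: progress I word

Derivation:
Line 1: ['wilderness', 'desert'] (min_width=17, slack=1)
Line 2: ['guitar', 'with'] (min_width=11, slack=7)
Line 3: ['progress', 'I', 'word'] (min_width=15, slack=3)
Line 4: ['tree', 'memory'] (min_width=11, slack=7)
Line 5: ['morning', 'deep'] (min_width=12, slack=6)
Line 6: ['purple', 'year', 'a'] (min_width=13, slack=5)
Line 7: ['quick', 'cherry'] (min_width=12, slack=6)
Line 8: ['rainbow', 'north'] (min_width=13, slack=5)
Line 9: ['diamond', 'cup', 'snow'] (min_width=16, slack=2)
Line 10: ['draw', 'elephant'] (min_width=13, slack=5)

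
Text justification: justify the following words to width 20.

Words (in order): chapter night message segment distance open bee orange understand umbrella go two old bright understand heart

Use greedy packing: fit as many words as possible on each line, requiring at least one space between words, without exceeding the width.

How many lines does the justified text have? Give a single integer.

Answer: 7

Derivation:
Line 1: ['chapter', 'night'] (min_width=13, slack=7)
Line 2: ['message', 'segment'] (min_width=15, slack=5)
Line 3: ['distance', 'open', 'bee'] (min_width=17, slack=3)
Line 4: ['orange', 'understand'] (min_width=17, slack=3)
Line 5: ['umbrella', 'go', 'two', 'old'] (min_width=19, slack=1)
Line 6: ['bright', 'understand'] (min_width=17, slack=3)
Line 7: ['heart'] (min_width=5, slack=15)
Total lines: 7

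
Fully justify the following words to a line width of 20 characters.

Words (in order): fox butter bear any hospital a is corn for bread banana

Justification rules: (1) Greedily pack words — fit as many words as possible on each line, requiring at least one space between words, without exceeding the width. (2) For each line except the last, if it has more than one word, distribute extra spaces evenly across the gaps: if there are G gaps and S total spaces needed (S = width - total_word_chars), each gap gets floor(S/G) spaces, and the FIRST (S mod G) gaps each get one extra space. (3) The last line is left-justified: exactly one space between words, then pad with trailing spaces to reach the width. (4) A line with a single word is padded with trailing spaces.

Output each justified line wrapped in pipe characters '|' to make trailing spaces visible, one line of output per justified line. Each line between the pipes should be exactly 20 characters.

Line 1: ['fox', 'butter', 'bear', 'any'] (min_width=19, slack=1)
Line 2: ['hospital', 'a', 'is', 'corn'] (min_width=18, slack=2)
Line 3: ['for', 'bread', 'banana'] (min_width=16, slack=4)

Answer: |fox  butter bear any|
|hospital  a  is corn|
|for bread banana    |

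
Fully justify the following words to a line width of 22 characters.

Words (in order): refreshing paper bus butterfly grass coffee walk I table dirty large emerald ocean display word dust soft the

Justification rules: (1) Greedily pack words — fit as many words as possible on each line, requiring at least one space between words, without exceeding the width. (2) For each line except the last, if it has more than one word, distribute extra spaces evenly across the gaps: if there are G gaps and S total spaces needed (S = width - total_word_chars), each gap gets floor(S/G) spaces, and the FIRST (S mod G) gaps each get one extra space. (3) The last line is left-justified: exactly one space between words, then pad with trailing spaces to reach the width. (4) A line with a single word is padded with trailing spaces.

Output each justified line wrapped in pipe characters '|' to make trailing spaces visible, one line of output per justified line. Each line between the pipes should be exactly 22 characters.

Answer: |refreshing  paper  bus|
|butterfly grass coffee|
|walk   I  table  dirty|
|large   emerald  ocean|
|display word dust soft|
|the                   |

Derivation:
Line 1: ['refreshing', 'paper', 'bus'] (min_width=20, slack=2)
Line 2: ['butterfly', 'grass', 'coffee'] (min_width=22, slack=0)
Line 3: ['walk', 'I', 'table', 'dirty'] (min_width=18, slack=4)
Line 4: ['large', 'emerald', 'ocean'] (min_width=19, slack=3)
Line 5: ['display', 'word', 'dust', 'soft'] (min_width=22, slack=0)
Line 6: ['the'] (min_width=3, slack=19)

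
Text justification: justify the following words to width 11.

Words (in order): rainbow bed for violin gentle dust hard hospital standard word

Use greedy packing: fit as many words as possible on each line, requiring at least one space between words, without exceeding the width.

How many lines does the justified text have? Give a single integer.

Line 1: ['rainbow', 'bed'] (min_width=11, slack=0)
Line 2: ['for', 'violin'] (min_width=10, slack=1)
Line 3: ['gentle', 'dust'] (min_width=11, slack=0)
Line 4: ['hard'] (min_width=4, slack=7)
Line 5: ['hospital'] (min_width=8, slack=3)
Line 6: ['standard'] (min_width=8, slack=3)
Line 7: ['word'] (min_width=4, slack=7)
Total lines: 7

Answer: 7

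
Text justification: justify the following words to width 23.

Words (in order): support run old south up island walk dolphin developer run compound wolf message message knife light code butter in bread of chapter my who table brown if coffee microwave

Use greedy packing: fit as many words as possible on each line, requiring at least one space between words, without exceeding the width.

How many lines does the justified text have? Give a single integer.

Answer: 8

Derivation:
Line 1: ['support', 'run', 'old', 'south'] (min_width=21, slack=2)
Line 2: ['up', 'island', 'walk', 'dolphin'] (min_width=22, slack=1)
Line 3: ['developer', 'run', 'compound'] (min_width=22, slack=1)
Line 4: ['wolf', 'message', 'message'] (min_width=20, slack=3)
Line 5: ['knife', 'light', 'code', 'butter'] (min_width=23, slack=0)
Line 6: ['in', 'bread', 'of', 'chapter', 'my'] (min_width=22, slack=1)
Line 7: ['who', 'table', 'brown', 'if'] (min_width=18, slack=5)
Line 8: ['coffee', 'microwave'] (min_width=16, slack=7)
Total lines: 8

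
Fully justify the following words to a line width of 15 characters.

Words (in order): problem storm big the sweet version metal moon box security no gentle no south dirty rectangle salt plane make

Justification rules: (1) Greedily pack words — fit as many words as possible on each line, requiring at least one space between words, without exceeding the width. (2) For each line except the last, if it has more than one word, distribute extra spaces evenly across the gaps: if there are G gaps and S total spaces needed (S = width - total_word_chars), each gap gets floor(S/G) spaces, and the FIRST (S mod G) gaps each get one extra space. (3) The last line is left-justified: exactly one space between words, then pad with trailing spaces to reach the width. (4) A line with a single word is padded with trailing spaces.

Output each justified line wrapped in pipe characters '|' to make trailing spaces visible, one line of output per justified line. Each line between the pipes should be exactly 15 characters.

Line 1: ['problem', 'storm'] (min_width=13, slack=2)
Line 2: ['big', 'the', 'sweet'] (min_width=13, slack=2)
Line 3: ['version', 'metal'] (min_width=13, slack=2)
Line 4: ['moon', 'box'] (min_width=8, slack=7)
Line 5: ['security', 'no'] (min_width=11, slack=4)
Line 6: ['gentle', 'no', 'south'] (min_width=15, slack=0)
Line 7: ['dirty', 'rectangle'] (min_width=15, slack=0)
Line 8: ['salt', 'plane', 'make'] (min_width=15, slack=0)

Answer: |problem   storm|
|big  the  sweet|
|version   metal|
|moon        box|
|security     no|
|gentle no south|
|dirty rectangle|
|salt plane make|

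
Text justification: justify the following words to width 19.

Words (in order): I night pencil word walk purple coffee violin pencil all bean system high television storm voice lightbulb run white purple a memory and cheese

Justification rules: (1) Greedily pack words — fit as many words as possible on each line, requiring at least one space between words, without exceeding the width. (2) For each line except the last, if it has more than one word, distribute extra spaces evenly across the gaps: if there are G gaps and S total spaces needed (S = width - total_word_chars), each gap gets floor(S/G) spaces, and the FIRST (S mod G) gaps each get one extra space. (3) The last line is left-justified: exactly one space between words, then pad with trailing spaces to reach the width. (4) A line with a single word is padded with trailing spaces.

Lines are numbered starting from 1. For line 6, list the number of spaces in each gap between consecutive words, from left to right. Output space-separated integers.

Line 1: ['I', 'night', 'pencil', 'word'] (min_width=19, slack=0)
Line 2: ['walk', 'purple', 'coffee'] (min_width=18, slack=1)
Line 3: ['violin', 'pencil', 'all'] (min_width=17, slack=2)
Line 4: ['bean', 'system', 'high'] (min_width=16, slack=3)
Line 5: ['television', 'storm'] (min_width=16, slack=3)
Line 6: ['voice', 'lightbulb', 'run'] (min_width=19, slack=0)
Line 7: ['white', 'purple', 'a'] (min_width=14, slack=5)
Line 8: ['memory', 'and', 'cheese'] (min_width=17, slack=2)

Answer: 1 1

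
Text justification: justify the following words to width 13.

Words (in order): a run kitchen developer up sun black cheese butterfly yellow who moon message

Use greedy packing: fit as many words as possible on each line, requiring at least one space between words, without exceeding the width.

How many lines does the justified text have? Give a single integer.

Answer: 7

Derivation:
Line 1: ['a', 'run', 'kitchen'] (min_width=13, slack=0)
Line 2: ['developer', 'up'] (min_width=12, slack=1)
Line 3: ['sun', 'black'] (min_width=9, slack=4)
Line 4: ['cheese'] (min_width=6, slack=7)
Line 5: ['butterfly'] (min_width=9, slack=4)
Line 6: ['yellow', 'who'] (min_width=10, slack=3)
Line 7: ['moon', 'message'] (min_width=12, slack=1)
Total lines: 7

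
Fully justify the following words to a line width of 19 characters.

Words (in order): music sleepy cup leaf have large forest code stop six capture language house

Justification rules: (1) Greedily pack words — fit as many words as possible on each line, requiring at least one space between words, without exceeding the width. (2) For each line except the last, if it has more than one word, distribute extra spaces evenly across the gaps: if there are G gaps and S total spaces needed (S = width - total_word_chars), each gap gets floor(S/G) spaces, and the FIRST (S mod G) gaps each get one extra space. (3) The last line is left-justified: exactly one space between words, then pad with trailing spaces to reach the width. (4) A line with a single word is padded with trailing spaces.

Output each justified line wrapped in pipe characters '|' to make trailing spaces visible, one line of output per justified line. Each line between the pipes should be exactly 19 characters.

Line 1: ['music', 'sleepy', 'cup'] (min_width=16, slack=3)
Line 2: ['leaf', 'have', 'large'] (min_width=15, slack=4)
Line 3: ['forest', 'code', 'stop'] (min_width=16, slack=3)
Line 4: ['six', 'capture'] (min_width=11, slack=8)
Line 5: ['language', 'house'] (min_width=14, slack=5)

Answer: |music   sleepy  cup|
|leaf   have   large|
|forest   code  stop|
|six         capture|
|language house     |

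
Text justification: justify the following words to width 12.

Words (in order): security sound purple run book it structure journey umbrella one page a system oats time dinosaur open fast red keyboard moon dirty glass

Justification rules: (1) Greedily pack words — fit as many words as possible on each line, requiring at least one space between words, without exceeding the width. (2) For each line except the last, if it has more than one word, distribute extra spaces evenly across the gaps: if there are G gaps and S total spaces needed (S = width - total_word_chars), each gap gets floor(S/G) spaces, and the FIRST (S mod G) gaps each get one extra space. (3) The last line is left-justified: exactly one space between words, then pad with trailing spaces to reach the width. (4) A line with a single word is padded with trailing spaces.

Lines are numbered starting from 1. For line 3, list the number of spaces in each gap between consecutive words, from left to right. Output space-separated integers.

Line 1: ['security'] (min_width=8, slack=4)
Line 2: ['sound', 'purple'] (min_width=12, slack=0)
Line 3: ['run', 'book', 'it'] (min_width=11, slack=1)
Line 4: ['structure'] (min_width=9, slack=3)
Line 5: ['journey'] (min_width=7, slack=5)
Line 6: ['umbrella', 'one'] (min_width=12, slack=0)
Line 7: ['page', 'a'] (min_width=6, slack=6)
Line 8: ['system', 'oats'] (min_width=11, slack=1)
Line 9: ['time'] (min_width=4, slack=8)
Line 10: ['dinosaur'] (min_width=8, slack=4)
Line 11: ['open', 'fast'] (min_width=9, slack=3)
Line 12: ['red', 'keyboard'] (min_width=12, slack=0)
Line 13: ['moon', 'dirty'] (min_width=10, slack=2)
Line 14: ['glass'] (min_width=5, slack=7)

Answer: 2 1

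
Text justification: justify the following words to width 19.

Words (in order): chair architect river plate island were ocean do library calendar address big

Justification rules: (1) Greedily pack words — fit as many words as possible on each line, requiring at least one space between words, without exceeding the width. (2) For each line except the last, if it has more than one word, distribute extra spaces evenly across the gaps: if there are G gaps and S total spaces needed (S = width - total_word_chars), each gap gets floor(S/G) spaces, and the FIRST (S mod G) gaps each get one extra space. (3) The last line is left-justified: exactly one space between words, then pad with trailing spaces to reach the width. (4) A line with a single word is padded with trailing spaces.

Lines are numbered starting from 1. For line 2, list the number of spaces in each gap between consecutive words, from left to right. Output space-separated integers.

Line 1: ['chair', 'architect'] (min_width=15, slack=4)
Line 2: ['river', 'plate', 'island'] (min_width=18, slack=1)
Line 3: ['were', 'ocean', 'do'] (min_width=13, slack=6)
Line 4: ['library', 'calendar'] (min_width=16, slack=3)
Line 5: ['address', 'big'] (min_width=11, slack=8)

Answer: 2 1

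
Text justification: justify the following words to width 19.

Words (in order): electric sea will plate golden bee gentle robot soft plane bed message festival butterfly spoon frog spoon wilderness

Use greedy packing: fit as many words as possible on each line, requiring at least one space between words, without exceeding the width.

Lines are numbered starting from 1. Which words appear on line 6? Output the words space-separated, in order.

Line 1: ['electric', 'sea', 'will'] (min_width=17, slack=2)
Line 2: ['plate', 'golden', 'bee'] (min_width=16, slack=3)
Line 3: ['gentle', 'robot', 'soft'] (min_width=17, slack=2)
Line 4: ['plane', 'bed', 'message'] (min_width=17, slack=2)
Line 5: ['festival', 'butterfly'] (min_width=18, slack=1)
Line 6: ['spoon', 'frog', 'spoon'] (min_width=16, slack=3)
Line 7: ['wilderness'] (min_width=10, slack=9)

Answer: spoon frog spoon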